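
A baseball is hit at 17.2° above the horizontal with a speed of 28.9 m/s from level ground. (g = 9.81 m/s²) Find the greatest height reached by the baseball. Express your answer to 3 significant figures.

Vertical component of launch velocity: v_y = 28.9 sin 17.2° = 8.546 m/s.
At the highest point the vertical velocity is zero, so v_y² = 2 g h_max.
h_max = (8.546)² / (2 × 9.81) = 73.03 / 19.62 = 3.72 m.

3.72 m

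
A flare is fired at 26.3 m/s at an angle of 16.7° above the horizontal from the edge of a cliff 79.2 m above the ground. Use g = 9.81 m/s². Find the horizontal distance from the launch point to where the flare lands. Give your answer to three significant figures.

122 m

Components: v_x = 26.3 cos 16.7° = 25.19 m/s, v_y = 26.3 sin 16.7° = 7.558 m/s.
Vertical: 0 = 79.2 + 7.558 t − ½(9.81) t² ⇒ 4.905 t² − 7.558 t − 79.2 = 0.
t = [7.558 + √(57.12 + 1554)] / 9.810 = 4.862 s.
Horizontal: R = v_x · t = 25.19 × 4.862 = 122 m.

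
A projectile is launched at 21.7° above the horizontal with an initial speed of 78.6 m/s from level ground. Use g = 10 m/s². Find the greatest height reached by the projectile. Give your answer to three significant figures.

Vertical component of launch velocity: v_y = 78.6 sin 21.7° = 29.06 m/s.
At the highest point the vertical velocity is zero, so v_y² = 2 g h_max.
h_max = (29.06)² / (2 × 10) = 844.5 / 20.00 = 42.2 m.

42.2 m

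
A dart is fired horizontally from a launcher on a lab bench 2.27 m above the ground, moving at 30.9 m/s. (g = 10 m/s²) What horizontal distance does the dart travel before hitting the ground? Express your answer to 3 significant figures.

Initial vertical velocity is zero, so the fall time comes from h = ½ g t²: t = √(2 × 2.27 / 10) = 0.6738 s.
Horizontal motion is uniform at 30.9 m/s, so x = 30.9 × 0.6738 = 20.8 m.

20.8 m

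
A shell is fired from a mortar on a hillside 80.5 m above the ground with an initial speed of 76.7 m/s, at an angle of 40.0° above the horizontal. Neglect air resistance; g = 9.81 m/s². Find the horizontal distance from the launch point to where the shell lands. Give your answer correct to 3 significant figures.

675 m

Components: v_x = 76.7 cos 40.0° = 58.76 m/s, v_y = 76.7 sin 40.0° = 49.30 m/s.
Vertical: 0 = 80.5 + 49.30 t − ½(9.81) t² ⇒ 4.905 t² − 49.30 t − 80.5 = 0.
t = [49.30 + √(2430 + 1579)] / 9.810 = 11.48 s.
Horizontal: R = v_x · t = 58.76 × 11.48 = 675 m.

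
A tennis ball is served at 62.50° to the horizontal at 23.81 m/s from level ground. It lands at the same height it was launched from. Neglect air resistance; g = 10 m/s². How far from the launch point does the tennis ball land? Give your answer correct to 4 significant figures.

46.44 m

For level ground, R = v₀² sin(2θ) / g.
sin(2 × 62.50°) = sin 125.00° = 0.8192.
R = (23.81)² × 0.8192 / 10 = 46.44 m.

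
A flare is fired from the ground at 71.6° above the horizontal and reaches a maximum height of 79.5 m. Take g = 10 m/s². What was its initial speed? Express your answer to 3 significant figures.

At maximum height v_y = 0, so (v₀ sin θ)² = 2 g H.
v₀ sin 71.6° = √(2 × 10 × 79.5) = 39.87 m/s.
v₀ = 39.87 / sin 71.6° = 39.87 / 0.9489 = 42.0 m/s.

42.0 m/s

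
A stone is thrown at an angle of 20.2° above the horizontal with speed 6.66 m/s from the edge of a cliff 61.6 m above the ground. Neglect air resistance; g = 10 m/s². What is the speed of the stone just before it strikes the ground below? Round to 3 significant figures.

35.7 m/s

v_x = 6.66 cos 20.2° = 6.250 m/s is unchanged throughout.
For the vertical component, v_y² = v_y0² + 2 g h = (2.300)² + 2×10×61.6 = 1237, so |v_y| = 35.17 m/s.
Impact speed = √(v_x² + v_y²) = √(39.06 + 1237) = 35.7 m/s.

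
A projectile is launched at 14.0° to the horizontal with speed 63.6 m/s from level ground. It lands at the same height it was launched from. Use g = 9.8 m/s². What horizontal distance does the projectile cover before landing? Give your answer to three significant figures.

194 m

For level ground, R = v₀² sin(2θ) / g.
sin(2 × 14.0°) = sin 28.00° = 0.4695.
R = (63.6)² × 0.4695 / 9.8 = 194 m.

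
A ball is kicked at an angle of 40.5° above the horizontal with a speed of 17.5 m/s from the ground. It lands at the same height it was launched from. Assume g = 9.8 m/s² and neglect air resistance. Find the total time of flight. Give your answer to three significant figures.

2.32 s

Vertical component: v_y = 17.5 sin 40.5° = 11.37 m/s.
For a projectile landing at launch height, time of flight is t = 2 v_y / g = 2 × 11.37 / 9.8 = 2.32 s.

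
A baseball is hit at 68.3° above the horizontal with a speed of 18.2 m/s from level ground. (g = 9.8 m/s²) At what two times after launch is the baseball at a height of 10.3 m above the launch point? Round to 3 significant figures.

v_y0 = 18.2 sin 68.3° = 16.91 m/s.
Set y = v_y0 t − ½ g t² = 10.3: 4.900 t² − 16.91 t + 10.3 = 0.
t = [16.91 ± √(285.9 − 201.9)] / 9.8 = (16.91 ± 9.165) / 9.8, giving t = 0.790 s or t = 2.66 s.
So the baseball is at 10.3 m at t = 0.790 s (rising) and t = 2.66 s (falling).

0.790 s and 2.66 s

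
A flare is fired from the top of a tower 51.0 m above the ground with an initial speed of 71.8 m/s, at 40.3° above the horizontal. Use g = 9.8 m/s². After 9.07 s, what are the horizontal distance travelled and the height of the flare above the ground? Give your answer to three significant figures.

x = 497 m, y = 69.1 m

v_x = 71.8 cos 40.3° = 54.76 m/s; v_y0 = 71.8 sin 40.3° = 46.44 m/s.
x = v_x t = 54.76 × 9.07 = 497 m.
y = 51.0 + v_y0 t − ½ g t² = 69.1 m.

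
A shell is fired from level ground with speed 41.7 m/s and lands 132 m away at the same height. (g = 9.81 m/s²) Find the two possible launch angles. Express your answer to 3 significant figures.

Level-ground range: R = v₀² sin(2θ)/g ⇒ sin 2θ = R g / v₀² = 132×9.81/41.7² = 0.7447.
2θ = arcsin(0.7447) = 48.13° or 180° − 48.13° = 131.87°.
So θ = 24.1° or θ = 65.9°.

24.1° and 65.9°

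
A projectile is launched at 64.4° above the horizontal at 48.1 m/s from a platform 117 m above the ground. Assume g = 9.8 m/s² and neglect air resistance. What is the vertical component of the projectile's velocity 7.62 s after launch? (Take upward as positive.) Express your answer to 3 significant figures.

Initial vertical component: v_y0 = 48.1 sin 64.4° = 43.38 m/s.
v_y(t) = v_y0 − g t = 43.38 − 9.8 × 7.62 = -31.3 m/s.

-31.3 m/s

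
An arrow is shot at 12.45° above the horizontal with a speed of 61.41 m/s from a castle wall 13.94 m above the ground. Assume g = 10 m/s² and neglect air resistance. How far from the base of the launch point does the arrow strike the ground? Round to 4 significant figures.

207.2 m

Components: v_x = 61.41 cos 12.45° = 59.966 m/s, v_y = 61.41 sin 12.45° = 13.239 m/s.
Vertical: 0 = 13.94 + 13.239 t − ½(10) t² ⇒ 5.000 t² − 13.239 t − 13.94 = 0.
t = [13.239 + √(175.27 + 278.80)] / 10.00 = 3.4548 s.
Horizontal: R = v_x · t = 59.966 × 3.4548 = 207.2 m.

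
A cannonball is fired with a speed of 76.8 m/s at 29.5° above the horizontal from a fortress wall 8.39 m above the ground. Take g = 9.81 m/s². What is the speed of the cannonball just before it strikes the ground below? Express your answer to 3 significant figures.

77.9 m/s

v_x = 76.8 cos 29.5° = 66.84 m/s is unchanged throughout.
For the vertical component, v_y² = v_y0² + 2 g h = (37.82)² + 2×9.81×8.39 = 1595, so |v_y| = 39.94 m/s.
Impact speed = √(v_x² + v_y²) = √(4468 + 1595) = 77.9 m/s.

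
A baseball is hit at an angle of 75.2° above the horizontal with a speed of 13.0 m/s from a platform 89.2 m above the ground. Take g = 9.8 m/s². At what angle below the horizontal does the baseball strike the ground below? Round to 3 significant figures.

85.7°

v_x = 13.0 cos 75.2° = 3.321 m/s.
At impact |v_y| = √(v_y0² + 2 g h) = √(12.57² + 2×9.8×89.2) = 43.66 m/s.
Angle below horizontal = arctan(|v_y| / v_x) = arctan(43.66 / 3.321) = 85.7°.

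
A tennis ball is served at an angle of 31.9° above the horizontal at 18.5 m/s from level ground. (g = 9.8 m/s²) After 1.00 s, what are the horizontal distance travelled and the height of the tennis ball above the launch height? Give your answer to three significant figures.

x = 15.7 m, y = 4.88 m

v_x = 18.5 cos 31.9° = 15.71 m/s; v_y0 = 18.5 sin 31.9° = 9.776 m/s.
x = v_x t = 15.71 × 1.00 = 15.7 m.
y = v_y0 t − ½ g t² = 9.776×1.00 − 4.900×1.00² = 4.88 m.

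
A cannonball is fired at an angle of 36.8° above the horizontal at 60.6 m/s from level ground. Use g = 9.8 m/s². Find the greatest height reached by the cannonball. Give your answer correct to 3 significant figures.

Vertical component of launch velocity: v_y = 60.6 sin 36.8° = 36.30 m/s.
At the highest point the vertical velocity is zero, so v_y² = 2 g h_max.
h_max = (36.30)² / (2 × 9.8) = 1318 / 19.60 = 67.2 m.

67.2 m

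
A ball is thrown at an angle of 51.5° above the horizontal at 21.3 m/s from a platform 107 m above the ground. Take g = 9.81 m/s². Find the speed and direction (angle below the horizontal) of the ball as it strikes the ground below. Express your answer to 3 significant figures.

v_x = 21.3 cos 51.5° = 13.26 m/s (constant).
|v_y| at impact = √((16.67)² + 2×9.81×107) = 48.76 m/s.
Speed = √(13.26² + 48.76²) = 50.5 m/s; angle = arctan(48.76/13.26) = 74.8° below horizontal.

50.5 m/s at 74.8° below the horizontal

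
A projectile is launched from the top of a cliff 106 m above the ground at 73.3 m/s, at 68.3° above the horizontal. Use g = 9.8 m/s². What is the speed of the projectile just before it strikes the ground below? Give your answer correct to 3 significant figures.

86.3 m/s

v_x = 73.3 cos 68.3° = 27.10 m/s is unchanged throughout.
For the vertical component, v_y² = v_y0² + 2 g h = (68.11)² + 2×9.8×106 = 6717, so |v_y| = 81.96 m/s.
Impact speed = √(v_x² + v_y²) = √(734.4 + 6717) = 86.3 m/s.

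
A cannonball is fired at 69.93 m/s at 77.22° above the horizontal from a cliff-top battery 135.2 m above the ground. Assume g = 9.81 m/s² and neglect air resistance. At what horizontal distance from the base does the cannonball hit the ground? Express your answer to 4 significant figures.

242.3 m

Components: v_x = 69.93 cos 77.22° = 15.469 m/s, v_y = 69.93 sin 77.22° = 68.198 m/s.
Vertical: 0 = 135.2 + 68.198 t − ½(9.81) t² ⇒ 4.905 t² − 68.198 t − 135.2 = 0.
t = [68.198 + √(4651.0 + 2652.6)] / 9.810 = 15.664 s.
Horizontal: R = v_x · t = 15.469 × 15.664 = 242.3 m.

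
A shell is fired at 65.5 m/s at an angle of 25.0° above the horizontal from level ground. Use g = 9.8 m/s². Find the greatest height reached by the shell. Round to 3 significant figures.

Vertical component of launch velocity: v_y = 65.5 sin 25.0° = 27.68 m/s.
At the highest point the vertical velocity is zero, so v_y² = 2 g h_max.
h_max = (27.68)² / (2 × 9.8) = 766.2 / 19.60 = 39.1 m.

39.1 m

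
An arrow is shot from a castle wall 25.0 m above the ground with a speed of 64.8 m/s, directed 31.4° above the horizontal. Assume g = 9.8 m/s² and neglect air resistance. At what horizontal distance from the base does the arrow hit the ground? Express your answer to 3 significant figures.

418 m

Components: v_x = 64.8 cos 31.4° = 55.31 m/s, v_y = 64.8 sin 31.4° = 33.76 m/s.
Vertical: 0 = 25.0 + 33.76 t − ½(9.8) t² ⇒ 4.900 t² − 33.76 t − 25.0 = 0.
t = [33.76 + √(1140 + 490.0)] / 9.800 = 7.565 s.
Horizontal: R = v_x · t = 55.31 × 7.565 = 418 m.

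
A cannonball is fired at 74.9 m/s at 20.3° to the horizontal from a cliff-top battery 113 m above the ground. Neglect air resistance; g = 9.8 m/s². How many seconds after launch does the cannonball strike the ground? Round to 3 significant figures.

Vertical component: v_y = 74.9 sin 20.3° = 25.99 m/s.
Taking up as positive with launch at y = 113 m, landing at y = 0: 0 = 113 + 25.99 t − ½(9.8) t².
Solving 4.900 t² − 25.99 t − 113 = 0 gives t = [25.99 + √(25.99² + 4·4.900·113)] / 9.800 = 8.14 s.

8.14 s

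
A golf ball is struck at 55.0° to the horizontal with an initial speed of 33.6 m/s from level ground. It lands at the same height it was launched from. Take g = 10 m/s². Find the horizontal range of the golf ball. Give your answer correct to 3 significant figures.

For level ground, R = v₀² sin(2θ) / g.
sin(2 × 55.0°) = sin 110.0° = 0.9397.
R = (33.6)² × 0.9397 / 10 = 106 m.

106 m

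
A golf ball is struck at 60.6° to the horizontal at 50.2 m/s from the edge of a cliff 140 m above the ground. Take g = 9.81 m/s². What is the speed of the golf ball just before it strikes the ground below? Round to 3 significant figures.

v_x = 50.2 cos 60.6° = 24.64 m/s is unchanged throughout.
For the vertical component, v_y² = v_y0² + 2 g h = (43.73)² + 2×9.81×140 = 4659, so |v_y| = 68.26 m/s.
Impact speed = √(v_x² + v_y²) = √(607.1 + 4659) = 72.6 m/s.

72.6 m/s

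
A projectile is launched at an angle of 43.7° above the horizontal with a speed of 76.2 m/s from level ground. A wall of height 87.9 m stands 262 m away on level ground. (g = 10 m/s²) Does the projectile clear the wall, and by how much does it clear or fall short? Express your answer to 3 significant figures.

Yes — it clears the wall by 49.4 m.

v_x = 76.2 cos 43.7° = 55.09 m/s; v_y0 = 76.2 sin 43.7° = 52.65 m/s.
Time to reach the wall: t = 262 / 55.09 = 4.756 s.
Height at that point: y = 52.65×4.756 − 5.000×4.756² = 137.3 m.
That is 137.3 − 87.9 = 49.4 m above the top of the wall, so the projectile clears it.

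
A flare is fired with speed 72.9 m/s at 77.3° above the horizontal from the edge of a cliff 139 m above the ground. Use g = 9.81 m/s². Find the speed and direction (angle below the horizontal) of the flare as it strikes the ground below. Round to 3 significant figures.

89.7 m/s at 79.7° below the horizontal

v_x = 72.9 cos 77.3° = 16.03 m/s (constant).
|v_y| at impact = √((71.12)² + 2×9.81×139) = 88.23 m/s.
Speed = √(16.03² + 88.23²) = 89.7 m/s; angle = arctan(88.23/16.03) = 79.7° below horizontal.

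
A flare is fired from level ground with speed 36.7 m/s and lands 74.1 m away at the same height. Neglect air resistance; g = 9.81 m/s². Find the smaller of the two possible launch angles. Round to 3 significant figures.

Level-ground range: R = v₀² sin(2θ)/g ⇒ sin 2θ = R g / v₀² = 74.1×9.81/36.7² = 0.5397.
2θ = arcsin(0.5397) = 32.66° or 180° − 32.66° = 147.34°.
So θ = 16.3° or θ = 73.7°.

16.3°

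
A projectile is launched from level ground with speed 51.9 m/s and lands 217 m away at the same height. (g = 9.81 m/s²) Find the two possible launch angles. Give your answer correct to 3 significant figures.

26.1° and 63.9°

Level-ground range: R = v₀² sin(2θ)/g ⇒ sin 2θ = R g / v₀² = 217×9.81/51.9² = 0.7903.
2θ = arcsin(0.7903) = 52.21° or 180° − 52.21° = 127.79°.
So θ = 26.1° or θ = 63.9°.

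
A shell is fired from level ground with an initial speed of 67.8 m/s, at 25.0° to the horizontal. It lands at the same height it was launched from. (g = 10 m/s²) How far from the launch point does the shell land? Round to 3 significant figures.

352 m

Components: v_x = 67.8 cos 25.0° = 61.45 m/s, v_y = 67.8 sin 25.0° = 28.65 m/s.
Time of flight (same landing height): t = 2 v_y / g = 2 × 28.65 / 10 = 5.730 s.
Range: R = v_x · t = 61.45 × 5.730 = 352 m.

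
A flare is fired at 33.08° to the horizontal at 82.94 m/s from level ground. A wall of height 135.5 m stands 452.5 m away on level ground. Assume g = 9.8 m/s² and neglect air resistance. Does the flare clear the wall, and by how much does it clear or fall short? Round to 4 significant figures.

v_x = 82.94 cos 33.08° = 69.496 m/s; v_y0 = 82.94 sin 33.08° = 45.269 m/s.
Time to reach the wall: t = 452.5 / 69.496 = 6.5112 s.
Height at that point: y = 45.269×6.5112 − 4.900×6.5112² = 87.016 m.
That is 135.5 − 87.016 = 48.48 m below the top of the wall, so the flare does not clear it.

No — it falls 48.48 m short of clearing the wall.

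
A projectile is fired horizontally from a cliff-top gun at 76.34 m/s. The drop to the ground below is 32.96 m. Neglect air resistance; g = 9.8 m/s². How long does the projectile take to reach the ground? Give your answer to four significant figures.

The horizontal speed doesn't affect the fall. With v_y0 = 0, h = ½ g t².
t = √(2 × 32.96 / 9.8) = √6.7265 = 2.594 s.

2.594 s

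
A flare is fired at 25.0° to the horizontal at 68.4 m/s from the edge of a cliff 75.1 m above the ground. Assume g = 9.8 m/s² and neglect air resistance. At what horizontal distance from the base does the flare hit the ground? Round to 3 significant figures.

487 m

Components: v_x = 68.4 cos 25.0° = 61.99 m/s, v_y = 68.4 sin 25.0° = 28.91 m/s.
Vertical: 0 = 75.1 + 28.91 t − ½(9.8) t² ⇒ 4.900 t² − 28.91 t − 75.1 = 0.
t = [28.91 + √(835.8 + 1472)] / 9.800 = 7.852 s.
Horizontal: R = v_x · t = 61.99 × 7.852 = 487 m.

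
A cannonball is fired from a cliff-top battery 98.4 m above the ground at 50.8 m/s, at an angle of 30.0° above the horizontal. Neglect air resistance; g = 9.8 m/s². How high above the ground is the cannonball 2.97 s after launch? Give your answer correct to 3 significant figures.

131 m

v_y0 = 50.8 sin 30.0° = 25.40 m/s.
y(t) = 98.4 + v_y0 t − ½ g t² = 98.4 + 25.40×2.97 − ½×9.8×2.97² = 131 m.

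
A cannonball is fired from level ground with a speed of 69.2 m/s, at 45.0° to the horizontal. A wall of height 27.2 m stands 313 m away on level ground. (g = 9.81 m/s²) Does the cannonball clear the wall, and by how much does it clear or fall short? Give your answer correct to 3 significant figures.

v_x = 69.2 cos 45.0° = 48.93 m/s; v_y0 = 69.2 sin 45.0° = 48.93 m/s.
Time to reach the wall: t = 313 / 48.93 = 6.397 s.
Height at that point: y = 48.93×6.397 − 4.905×6.397² = 112.3 m.
That is 112.3 − 27.2 = 85.1 m above the top of the wall, so the cannonball clears it.

Yes — it clears the wall by 85.1 m.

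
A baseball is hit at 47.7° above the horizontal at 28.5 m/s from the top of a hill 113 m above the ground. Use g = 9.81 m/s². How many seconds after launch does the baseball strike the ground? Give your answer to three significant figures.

Vertical component: v_y = 28.5 sin 47.7° = 21.08 m/s.
Taking up as positive with launch at y = 113 m, landing at y = 0: 0 = 113 + 21.08 t − ½(9.81) t².
Solving 4.905 t² − 21.08 t − 113 = 0 gives t = [21.08 + √(21.08² + 4·4.905·113)] / 9.810 = 7.41 s.

7.41 s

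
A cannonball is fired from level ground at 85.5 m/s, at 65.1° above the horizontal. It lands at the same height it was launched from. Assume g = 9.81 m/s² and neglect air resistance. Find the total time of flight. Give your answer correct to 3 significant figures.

15.8 s

Vertical component: v_y = 85.5 sin 65.1° = 77.55 m/s.
For a projectile landing at launch height, time of flight is t = 2 v_y / g = 2 × 77.55 / 9.81 = 15.8 s.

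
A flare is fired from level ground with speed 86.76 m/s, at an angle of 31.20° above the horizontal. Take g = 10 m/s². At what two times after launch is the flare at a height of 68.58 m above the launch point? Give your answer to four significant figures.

v_y0 = 86.76 sin 31.20° = 44.944 m/s.
Set y = v_y0 t − ½ g t² = 68.58: 5.000 t² − 44.944 t + 68.58 = 0.
t = [44.944 ± √(2020.0 − 1371.6)] / 10 = (44.944 ± 25.464) / 10, giving t = 1.948 s or t = 7.041 s.
So the flare is at 68.58 m at t = 1.948 s (rising) and t = 7.041 s (falling).

1.948 s and 7.041 s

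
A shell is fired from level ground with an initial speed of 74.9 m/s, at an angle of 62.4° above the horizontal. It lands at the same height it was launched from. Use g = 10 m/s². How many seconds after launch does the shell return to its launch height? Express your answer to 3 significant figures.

13.3 s

Vertical component: v_y = 74.9 sin 62.4° = 66.38 m/s.
For a projectile landing at launch height, time of flight is t = 2 v_y / g = 2 × 66.38 / 10 = 13.3 s.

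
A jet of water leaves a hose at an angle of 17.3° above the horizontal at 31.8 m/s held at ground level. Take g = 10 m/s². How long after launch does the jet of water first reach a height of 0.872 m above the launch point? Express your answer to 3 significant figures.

v_y0 = 31.8 sin 17.3° = 9.457 m/s.
Set y = v_y0 t − ½ g t² = 0.872: 5.000 t² − 9.457 t + 0.872 = 0.
t = [9.457 ± √(89.43 − 17.44)] / 10 = (9.457 ± 8.485) / 10, giving t = 0.0972 s or t = 1.79 s.
The jet of water is on the way up at the first time, so t = 0.0972 s.

0.0972 s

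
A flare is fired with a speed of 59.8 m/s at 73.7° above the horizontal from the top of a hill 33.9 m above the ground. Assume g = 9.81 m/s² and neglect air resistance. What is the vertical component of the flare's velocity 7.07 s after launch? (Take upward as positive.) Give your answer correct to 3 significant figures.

Initial vertical component: v_y0 = 59.8 sin 73.7° = 57.40 m/s.
v_y(t) = v_y0 − g t = 57.40 − 9.81 × 7.07 = -12.0 m/s.

-12.0 m/s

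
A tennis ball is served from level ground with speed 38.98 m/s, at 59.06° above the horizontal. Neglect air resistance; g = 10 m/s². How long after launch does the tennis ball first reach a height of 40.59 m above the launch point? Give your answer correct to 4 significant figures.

v_y0 = 38.98 sin 59.06° = 33.433 m/s.
Set y = v_y0 t − ½ g t² = 40.59: 5.000 t² − 33.433 t + 40.59 = 0.
t = [33.433 ± √(1117.8 − 811.80)] / 10 = (33.433 ± 17.493) / 10, giving t = 1.594 s or t = 5.093 s.
The tennis ball is on the way up at the first time, so t = 1.594 s.

1.594 s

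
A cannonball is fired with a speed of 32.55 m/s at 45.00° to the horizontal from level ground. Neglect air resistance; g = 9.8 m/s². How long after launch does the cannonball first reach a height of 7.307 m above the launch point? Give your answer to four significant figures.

v_y0 = 32.55 sin 45.00° = 23.016 m/s.
Set y = v_y0 t − ½ g t² = 7.307: 4.900 t² − 23.016 t + 7.307 = 0.
t = [23.016 ± √(529.74 − 143.22)] / 9.8 = (23.016 ± 19.660) / 9.8, giving t = 0.3424 s or t = 4.355 s.
The cannonball is on the way up at the first time, so t = 0.3424 s.

0.3424 s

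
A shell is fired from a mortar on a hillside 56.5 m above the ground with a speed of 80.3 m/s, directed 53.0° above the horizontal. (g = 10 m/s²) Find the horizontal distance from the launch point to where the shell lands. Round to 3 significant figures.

Components: v_x = 80.3 cos 53.0° = 48.33 m/s, v_y = 80.3 sin 53.0° = 64.13 m/s.
Vertical: 0 = 56.5 + 64.13 t − ½(10) t² ⇒ 5.000 t² − 64.13 t − 56.5 = 0.
t = [64.13 + √(4113 + 1130)] / 10.00 = 13.65 s.
Horizontal: R = v_x · t = 48.33 × 13.65 = 660 m.

660 m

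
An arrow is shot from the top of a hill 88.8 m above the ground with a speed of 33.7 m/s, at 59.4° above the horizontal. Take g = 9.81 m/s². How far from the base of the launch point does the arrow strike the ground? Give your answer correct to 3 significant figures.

Components: v_x = 33.7 cos 59.4° = 17.15 m/s, v_y = 33.7 sin 59.4° = 29.01 m/s.
Vertical: 0 = 88.8 + 29.01 t − ½(9.81) t² ⇒ 4.905 t² − 29.01 t − 88.8 = 0.
t = [29.01 + √(841.6 + 1742)] / 9.810 = 8.139 s.
Horizontal: R = v_x · t = 17.15 × 8.139 = 140 m.

140 m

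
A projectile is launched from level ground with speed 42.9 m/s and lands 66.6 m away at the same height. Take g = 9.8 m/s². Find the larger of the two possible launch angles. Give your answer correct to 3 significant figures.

Level-ground range: R = v₀² sin(2θ)/g ⇒ sin 2θ = R g / v₀² = 66.6×9.8/42.9² = 0.3546.
2θ = arcsin(0.3546) = 20.77° or 180° − 20.77° = 159.23°.
So θ = 10.4° or θ = 79.6°.

79.6°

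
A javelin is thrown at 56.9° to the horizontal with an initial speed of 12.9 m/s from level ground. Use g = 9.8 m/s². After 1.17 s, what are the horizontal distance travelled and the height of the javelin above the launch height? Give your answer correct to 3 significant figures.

v_x = 12.9 cos 56.9° = 7.045 m/s; v_y0 = 12.9 sin 56.9° = 10.81 m/s.
x = v_x t = 7.045 × 1.17 = 8.24 m.
y = v_y0 t − ½ g t² = 10.81×1.17 − 4.900×1.17² = 5.94 m.

x = 8.24 m, y = 5.94 m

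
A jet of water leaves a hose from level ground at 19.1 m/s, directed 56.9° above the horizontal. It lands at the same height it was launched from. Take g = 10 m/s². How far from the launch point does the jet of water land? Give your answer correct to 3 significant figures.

33.4 m

Components: v_x = 19.1 cos 56.9° = 10.43 m/s, v_y = 19.1 sin 56.9° = 16.00 m/s.
Time of flight (same landing height): t = 2 v_y / g = 2 × 16.00 / 10 = 3.200 s.
Range: R = v_x · t = 10.43 × 3.200 = 33.4 m.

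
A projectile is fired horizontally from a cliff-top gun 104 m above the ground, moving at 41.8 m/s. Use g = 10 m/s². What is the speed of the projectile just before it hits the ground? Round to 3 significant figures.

Fall time: t = √(2 × 104 / 10) = 4.561 s.
At impact: v_x = 41.8 m/s (unchanged), v_y = g t = 10 × 4.561 = 45.61 m/s.
Speed = √(v_x² + v_y²) = √(1747 + 2080) = 61.9 m/s.

61.9 m/s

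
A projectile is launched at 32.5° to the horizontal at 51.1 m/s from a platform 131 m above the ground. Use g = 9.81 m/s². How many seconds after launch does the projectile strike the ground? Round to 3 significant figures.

8.68 s

Vertical component: v_y = 51.1 sin 32.5° = 27.46 m/s.
Taking up as positive with launch at y = 131 m, landing at y = 0: 0 = 131 + 27.46 t − ½(9.81) t².
Solving 4.905 t² − 27.46 t − 131 = 0 gives t = [27.46 + √(27.46² + 4·4.905·131)] / 9.810 = 8.68 s.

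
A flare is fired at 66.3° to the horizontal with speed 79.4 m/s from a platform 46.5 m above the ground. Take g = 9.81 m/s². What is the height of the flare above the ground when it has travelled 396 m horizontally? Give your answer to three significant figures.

v_x = 79.4 cos 66.3° = 31.91 m/s, v_y0 = 79.4 sin 66.3° = 72.70 m/s.
Time to reach x = 396 m: t = x / v_x = 396 / 31.91 = 12.41 s.
y = 46.5 + v_y0 t − ½ g t² = 46.5 + 72.70×12.41 − 4.905×12.41² = 193 m.

193 m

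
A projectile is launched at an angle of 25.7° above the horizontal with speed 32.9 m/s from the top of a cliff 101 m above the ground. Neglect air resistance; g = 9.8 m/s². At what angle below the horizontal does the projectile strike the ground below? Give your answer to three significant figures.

v_x = 32.9 cos 25.7° = 29.65 m/s.
At impact |v_y| = √(v_y0² + 2 g h) = √(14.27² + 2×9.8×101) = 46.73 m/s.
Angle below horizontal = arctan(|v_y| / v_x) = arctan(46.73 / 29.65) = 57.6°.

57.6°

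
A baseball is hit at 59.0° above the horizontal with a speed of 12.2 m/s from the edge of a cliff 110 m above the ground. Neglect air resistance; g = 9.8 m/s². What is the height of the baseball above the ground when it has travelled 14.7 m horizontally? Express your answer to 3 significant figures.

v_x = 12.2 cos 59.0° = 6.283 m/s, v_y0 = 12.2 sin 59.0° = 10.46 m/s.
Time to reach x = 14.7 m: t = x / v_x = 14.7 / 6.283 = 2.340 s.
y = 110 + v_y0 t − ½ g t² = 110 + 10.46×2.340 − 4.900×2.340² = 108 m.

108 m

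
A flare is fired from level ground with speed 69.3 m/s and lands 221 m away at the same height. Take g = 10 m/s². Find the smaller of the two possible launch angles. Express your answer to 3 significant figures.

Level-ground range: R = v₀² sin(2θ)/g ⇒ sin 2θ = R g / v₀² = 221×10/69.3² = 0.4602.
2θ = arcsin(0.4602) = 27.40° or 180° − 27.40° = 152.60°.
So θ = 13.7° or θ = 76.3°.

13.7°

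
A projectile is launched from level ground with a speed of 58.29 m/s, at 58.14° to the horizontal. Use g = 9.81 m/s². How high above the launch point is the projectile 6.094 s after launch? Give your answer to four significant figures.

v_y0 = 58.29 sin 58.14° = 49.508 m/s.
y(t) = v_y0 t − ½ g t² = 49.508×6.094 − 4.905×6.094² = 119.5 m.

119.5 m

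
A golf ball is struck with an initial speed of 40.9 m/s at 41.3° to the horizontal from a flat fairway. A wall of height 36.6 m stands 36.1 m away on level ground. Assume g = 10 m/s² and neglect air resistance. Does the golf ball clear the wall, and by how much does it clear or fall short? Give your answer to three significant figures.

v_x = 40.9 cos 41.3° = 30.73 m/s; v_y0 = 40.9 sin 41.3° = 26.99 m/s.
Time to reach the wall: t = 36.1 / 30.73 = 1.175 s.
Height at that point: y = 26.99×1.175 − 5.000×1.175² = 24.81 m.
That is 36.6 − 24.81 = 11.8 m below the top of the wall, so the golf ball does not clear it.

No — it falls 11.8 m short of clearing the wall.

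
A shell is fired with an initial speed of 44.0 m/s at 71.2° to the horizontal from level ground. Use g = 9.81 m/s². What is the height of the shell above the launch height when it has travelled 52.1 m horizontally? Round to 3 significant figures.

v_x = 44.0 cos 71.2° = 14.18 m/s, v_y0 = 44.0 sin 71.2° = 41.65 m/s.
Time to reach x = 52.1 m: t = x / v_x = 52.1 / 14.18 = 3.674 s.
y = v_y0 t − ½ g t² = 41.65×3.674 − 4.905×3.674² = 86.8 m.

86.8 m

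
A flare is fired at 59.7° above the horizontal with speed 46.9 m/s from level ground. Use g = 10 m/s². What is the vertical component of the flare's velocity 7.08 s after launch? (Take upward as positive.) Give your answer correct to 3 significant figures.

-30.3 m/s

Initial vertical component: v_y0 = 46.9 sin 59.7° = 40.49 m/s.
v_y(t) = v_y0 − g t = 40.49 − 10 × 7.08 = -30.3 m/s.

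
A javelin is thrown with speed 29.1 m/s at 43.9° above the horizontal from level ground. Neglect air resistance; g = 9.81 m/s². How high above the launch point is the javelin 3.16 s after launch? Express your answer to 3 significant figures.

v_y0 = 29.1 sin 43.9° = 20.18 m/s.
y(t) = v_y0 t − ½ g t² = 20.18×3.16 − 4.905×3.16² = 14.8 m.

14.8 m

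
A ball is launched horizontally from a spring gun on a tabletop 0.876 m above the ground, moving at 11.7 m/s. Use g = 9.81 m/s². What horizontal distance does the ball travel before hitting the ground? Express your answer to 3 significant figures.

4.94 m

Initial vertical velocity is zero, so the fall time comes from h = ½ g t²: t = √(2 × 0.876 / 9.81) = 0.4226 s.
Horizontal motion is uniform at 11.7 m/s, so x = 11.7 × 0.4226 = 4.94 m.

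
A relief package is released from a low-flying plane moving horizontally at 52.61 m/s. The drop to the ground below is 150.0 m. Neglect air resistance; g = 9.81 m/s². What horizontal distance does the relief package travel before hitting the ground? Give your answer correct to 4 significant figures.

Initial vertical velocity is zero, so the fall time comes from h = ½ g t²: t = √(2 × 150.0 / 9.81) = 5.5300 s.
Horizontal motion is uniform at 52.61 m/s, so x = 52.61 × 5.5300 = 290.9 m.

290.9 m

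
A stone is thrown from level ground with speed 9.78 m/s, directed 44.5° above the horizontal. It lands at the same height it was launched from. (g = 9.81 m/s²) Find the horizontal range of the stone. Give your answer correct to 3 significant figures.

9.75 m

For level ground, R = v₀² sin(2θ) / g.
sin(2 × 44.5°) = sin 89.00° = 0.9998.
R = (9.78)² × 0.9998 / 9.81 = 9.75 m.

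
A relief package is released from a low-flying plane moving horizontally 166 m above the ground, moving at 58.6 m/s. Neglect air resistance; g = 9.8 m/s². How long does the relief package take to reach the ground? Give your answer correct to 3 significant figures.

5.82 s

The horizontal speed doesn't affect the fall. With v_y0 = 0, h = ½ g t².
t = √(2 × 166 / 9.8) = √33.88 = 5.82 s.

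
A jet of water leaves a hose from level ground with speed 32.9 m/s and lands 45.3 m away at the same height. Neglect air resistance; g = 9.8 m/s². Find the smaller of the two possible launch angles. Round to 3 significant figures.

12.1°

Level-ground range: R = v₀² sin(2θ)/g ⇒ sin 2θ = R g / v₀² = 45.3×9.8/32.9² = 0.4101.
2θ = arcsin(0.4101) = 24.21° or 180° − 24.21° = 155.79°.
So θ = 12.1° or θ = 77.9°.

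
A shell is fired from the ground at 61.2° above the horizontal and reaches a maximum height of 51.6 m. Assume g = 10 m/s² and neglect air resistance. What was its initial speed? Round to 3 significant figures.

36.7 m/s

At maximum height v_y = 0, so (v₀ sin θ)² = 2 g H.
v₀ sin 61.2° = √(2 × 10 × 51.6) = 32.12 m/s.
v₀ = 32.12 / sin 61.2° = 32.12 / 0.8763 = 36.7 m/s.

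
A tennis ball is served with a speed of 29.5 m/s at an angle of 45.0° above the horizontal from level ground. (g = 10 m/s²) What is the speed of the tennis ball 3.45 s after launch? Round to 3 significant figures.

24.9 m/s

v_x = 29.5 cos 45.0° = 20.86 m/s (constant).
v_y(t) = 29.5 sin 45.0° − g t = 20.86 − 10 × 3.45 = -13.64 m/s.
Speed = √(v_x² + v_y²) = √(435.1 + 186.0) = 24.9 m/s.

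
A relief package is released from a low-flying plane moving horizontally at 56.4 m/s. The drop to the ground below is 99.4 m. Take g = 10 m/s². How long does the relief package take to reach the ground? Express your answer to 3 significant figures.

The horizontal speed doesn't affect the fall. With v_y0 = 0, h = ½ g t².
t = √(2 × 99.4 / 10) = √19.88 = 4.46 s.

4.46 s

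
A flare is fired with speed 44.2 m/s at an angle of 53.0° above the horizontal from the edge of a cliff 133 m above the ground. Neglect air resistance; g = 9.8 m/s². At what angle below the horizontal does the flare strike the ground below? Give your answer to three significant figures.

66.8°

v_x = 44.2 cos 53.0° = 26.60 m/s.
At impact |v_y| = √(v_y0² + 2 g h) = √(35.30² + 2×9.8×133) = 62.07 m/s.
Angle below horizontal = arctan(|v_y| / v_x) = arctan(62.07 / 26.60) = 66.8°.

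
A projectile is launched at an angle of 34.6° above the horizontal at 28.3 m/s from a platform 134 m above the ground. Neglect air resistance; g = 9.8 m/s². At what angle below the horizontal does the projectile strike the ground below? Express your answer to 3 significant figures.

v_x = 28.3 cos 34.6° = 23.29 m/s.
At impact |v_y| = √(v_y0² + 2 g h) = √(16.07² + 2×9.8×134) = 53.71 m/s.
Angle below horizontal = arctan(|v_y| / v_x) = arctan(53.71 / 23.29) = 66.6°.

66.6°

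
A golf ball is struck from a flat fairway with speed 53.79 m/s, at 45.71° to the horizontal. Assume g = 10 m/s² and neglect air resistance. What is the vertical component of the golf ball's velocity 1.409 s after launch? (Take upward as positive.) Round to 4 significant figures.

Initial vertical component: v_y0 = 53.79 sin 45.71° = 38.504 m/s.
v_y(t) = v_y0 − g t = 38.504 − 10 × 1.409 = 24.41 m/s.

24.41 m/s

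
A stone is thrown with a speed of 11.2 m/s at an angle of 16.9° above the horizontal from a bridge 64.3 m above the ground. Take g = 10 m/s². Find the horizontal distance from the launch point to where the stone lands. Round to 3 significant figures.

Components: v_x = 11.2 cos 16.9° = 10.72 m/s, v_y = 11.2 sin 16.9° = 3.256 m/s.
Vertical: 0 = 64.3 + 3.256 t − ½(10) t² ⇒ 5.000 t² − 3.256 t − 64.3 = 0.
t = [3.256 + √(10.60 + 1286)] / 10.00 = 3.926 s.
Horizontal: R = v_x · t = 10.72 × 3.926 = 42.1 m.

42.1 m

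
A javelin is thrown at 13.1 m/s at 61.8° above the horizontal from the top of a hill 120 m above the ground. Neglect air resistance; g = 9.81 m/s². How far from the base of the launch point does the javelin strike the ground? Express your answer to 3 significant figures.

38.8 m

Components: v_x = 13.1 cos 61.8° = 6.190 m/s, v_y = 13.1 sin 61.8° = 11.55 m/s.
Vertical: 0 = 120 + 11.55 t − ½(9.81) t² ⇒ 4.905 t² − 11.55 t − 120 = 0.
t = [11.55 + √(133.4 + 2354)] / 9.810 = 6.261 s.
Horizontal: R = v_x · t = 6.190 × 6.261 = 38.8 m.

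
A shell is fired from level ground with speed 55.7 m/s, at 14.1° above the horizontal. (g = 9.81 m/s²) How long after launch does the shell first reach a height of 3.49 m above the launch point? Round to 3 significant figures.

v_y0 = 55.7 sin 14.1° = 13.57 m/s.
Set y = v_y0 t − ½ g t² = 3.49: 4.905 t² − 13.57 t + 3.49 = 0.
t = [13.57 ± √(184.1 − 68.47)] / 9.81 = (13.57 ± 10.75) / 9.81, giving t = 0.287 s or t = 2.48 s.
The shell is on the way up at the first time, so t = 0.287 s.

0.287 s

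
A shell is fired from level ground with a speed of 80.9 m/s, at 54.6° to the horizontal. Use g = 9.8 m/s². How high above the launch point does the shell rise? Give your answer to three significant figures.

222 m

Vertical component of launch velocity: v_y = 80.9 sin 54.6° = 65.94 m/s.
At the highest point the vertical velocity is zero, so v_y² = 2 g h_max.
h_max = (65.94)² / (2 × 9.8) = 4348 / 19.60 = 222 m.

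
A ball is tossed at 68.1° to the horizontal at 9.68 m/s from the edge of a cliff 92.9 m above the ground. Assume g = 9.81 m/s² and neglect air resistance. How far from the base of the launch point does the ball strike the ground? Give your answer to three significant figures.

19.4 m

Components: v_x = 9.68 cos 68.1° = 3.611 m/s, v_y = 9.68 sin 68.1° = 8.981 m/s.
Vertical: 0 = 92.9 + 8.981 t − ½(9.81) t² ⇒ 4.905 t² − 8.981 t − 92.9 = 0.
t = [8.981 + √(80.66 + 1823)] / 9.810 = 5.363 s.
Horizontal: R = v_x · t = 3.611 × 5.363 = 19.4 m.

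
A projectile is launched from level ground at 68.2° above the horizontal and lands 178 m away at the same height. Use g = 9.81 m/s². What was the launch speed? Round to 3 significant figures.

On level ground, R = v₀² sin(2θ) / g, so v₀ = √(R g / sin 2θ).
sin(2 × 68.2°) = 0.6896.
v₀ = √(178 × 9.81 / 0.6896) = √2532 = 50.3 m/s.

50.3 m/s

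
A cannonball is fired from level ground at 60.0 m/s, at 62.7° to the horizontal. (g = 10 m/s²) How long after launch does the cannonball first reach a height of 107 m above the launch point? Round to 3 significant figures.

2.68 s

v_y0 = 60.0 sin 62.7° = 53.32 m/s.
Set y = v_y0 t − ½ g t² = 107: 5.000 t² − 53.32 t + 107 = 0.
t = [53.32 ± √(2843 − 2140)] / 10 = (53.32 ± 26.51) / 10, giving t = 2.68 s or t = 7.98 s.
The cannonball is on the way up at the first time, so t = 2.68 s.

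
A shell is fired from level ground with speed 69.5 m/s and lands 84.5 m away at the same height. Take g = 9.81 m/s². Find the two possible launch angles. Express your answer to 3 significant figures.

4.94° and 85.1°

Level-ground range: R = v₀² sin(2θ)/g ⇒ sin 2θ = R g / v₀² = 84.5×9.81/69.5² = 0.1716.
2θ = arcsin(0.1716) = 9.881° or 180° − 9.881° = 170.119°.
So θ = 4.94° or θ = 85.1°.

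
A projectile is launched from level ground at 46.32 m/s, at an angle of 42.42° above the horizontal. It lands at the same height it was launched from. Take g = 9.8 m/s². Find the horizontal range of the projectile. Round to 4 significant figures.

218.0 m

Components: v_x = 46.32 cos 42.42° = 34.194 m/s, v_y = 46.32 sin 42.42° = 31.246 m/s.
Time of flight (same landing height): t = 2 v_y / g = 2 × 31.246 / 9.8 = 6.3767 s.
Range: R = v_x · t = 34.194 × 6.3767 = 218.0 m.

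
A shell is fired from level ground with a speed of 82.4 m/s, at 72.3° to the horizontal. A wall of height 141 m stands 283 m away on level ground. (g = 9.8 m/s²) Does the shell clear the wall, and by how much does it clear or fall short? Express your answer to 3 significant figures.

Yes — it clears the wall by 120 m.

v_x = 82.4 cos 72.3° = 25.05 m/s; v_y0 = 82.4 sin 72.3° = 78.50 m/s.
Time to reach the wall: t = 283 / 25.05 = 11.30 s.
Height at that point: y = 78.50×11.30 − 4.900×11.30² = 261.4 m.
That is 261.4 − 141 = 120 m above the top of the wall, so the shell clears it.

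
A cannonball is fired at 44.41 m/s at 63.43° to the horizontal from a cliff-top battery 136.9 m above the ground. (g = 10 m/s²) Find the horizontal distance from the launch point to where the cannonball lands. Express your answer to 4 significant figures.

209.4 m

Components: v_x = 44.41 cos 63.43° = 19.864 m/s, v_y = 44.41 sin 63.43° = 39.720 m/s.
Vertical: 0 = 136.9 + 39.720 t − ½(10) t² ⇒ 5.000 t² − 39.720 t − 136.9 = 0.
t = [39.720 + √(1577.7 + 2738.0)] / 10.00 = 10.541 s.
Horizontal: R = v_x · t = 19.864 × 10.541 = 209.4 m.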